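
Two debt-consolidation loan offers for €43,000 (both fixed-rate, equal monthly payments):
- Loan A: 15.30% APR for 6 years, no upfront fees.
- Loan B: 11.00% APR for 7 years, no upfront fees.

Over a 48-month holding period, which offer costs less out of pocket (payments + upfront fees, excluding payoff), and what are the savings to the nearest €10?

Loan A: monthly rate = 15.3%/12 = 0.0127500; payment = 43,000 × 0.0127500 / (1 − (1+0.0127500)^−72) = €916.26.
Loan B: at 11.00% the monthly rate is 0.0091667, so the payment is 43,000 × 0.0091667 / (1 − 1.0091667^−84) = €736.26.
Over 48 months: Loan A costs 48 × €916.26 = €43,980.48; Loan B costs 48 × €736.26 = €35,340.48.
Loan B is cheaper by €43,980.48 − €35,340.48 = €8,640.00.

Loan B by €8,640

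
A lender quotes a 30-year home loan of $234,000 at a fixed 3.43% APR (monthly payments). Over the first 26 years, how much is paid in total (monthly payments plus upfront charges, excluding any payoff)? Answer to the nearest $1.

Monthly rate = 3.43%/12 = 0.0028583; payment = 234,000 × 0.0028583 / (1 − (1+0.0028583)^−360) = $1,041.64.
Total outlay = 312 × $1,041.64 = $324,991.68.

$324,992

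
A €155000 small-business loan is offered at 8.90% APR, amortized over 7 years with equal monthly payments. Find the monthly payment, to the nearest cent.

Monthly rate = 8.9%/12 = 0.0074167; payment = 155,000 × 0.0074167 / (1 − (1+0.0074167)^−84) = €2,485.95.

€2,485.95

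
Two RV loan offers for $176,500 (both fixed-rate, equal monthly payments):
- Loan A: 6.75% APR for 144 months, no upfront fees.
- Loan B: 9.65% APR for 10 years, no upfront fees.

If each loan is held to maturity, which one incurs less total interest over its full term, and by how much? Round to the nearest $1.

Loan A by $17,808

Loan A: at 6.75% the monthly rate is 0.0056250, so the payment is 176,500 × 0.0056250 / (1 − 1.0056250^−144) = $1,791.66.
Total interest on Loan A = 144 × $1,791.66 − $176,500 = $81,499.04.
Loan B: monthly rate = 9.65%/12 = 0.0080417; payment = 176,500 × 0.0080417 / (1 − (1+0.0080417)^−120) = $2,298.39.
Total interest on Loan B = 120 × $2,298.39 − $176,500 = $99,306.80.
Loan A is lower by $17,807.76.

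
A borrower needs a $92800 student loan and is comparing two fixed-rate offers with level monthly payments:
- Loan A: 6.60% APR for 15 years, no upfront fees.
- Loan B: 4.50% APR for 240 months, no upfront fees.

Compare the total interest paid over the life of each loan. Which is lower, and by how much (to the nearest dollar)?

Loan B by $5,526

Loan A: at 6.60% the monthly rate is 0.0055000, so the payment is 92,800 × 0.0055000 / (1 − 1.0055000^−180) = $813.50.
Total interest on Loan A = 180 × $813.50 − $92,800 = $53,630.00.
Loan B: at 4.50% the monthly rate is 0.0037500, so the payment is 92,800 × 0.0037500 / (1 − 1.0037500^−240) = $587.10.
Total interest on Loan B = 240 × $587.10 − $92,800 = $48,104.00.
Loan B is lower by $5,526.00.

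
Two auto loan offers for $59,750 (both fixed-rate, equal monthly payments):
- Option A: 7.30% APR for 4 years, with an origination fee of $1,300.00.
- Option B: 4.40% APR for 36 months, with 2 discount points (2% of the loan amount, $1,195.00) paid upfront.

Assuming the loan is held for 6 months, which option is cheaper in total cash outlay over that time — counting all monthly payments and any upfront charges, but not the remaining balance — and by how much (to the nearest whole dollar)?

Option A: at 7.30% the monthly rate is 0.0060833, so the payment is 59,750 × 0.0060833 / (1 − 1.0060833^−48) = $1,439.12.
Option B: monthly rate = 4.4%/12 = 0.0036667; payment = 59,750 × 0.0036667 / (1 − (1+0.0036667)^−36) = $1,774.71.
Over 6 months: Option A costs 6 × $1,439.12 + $1,300.00 = $9,934.72; Option B costs 6 × $1,774.71 + $1,195.00 = $11,843.26.
Option A is cheaper by $11,843.26 − $9,934.72 = $1,908.54.

Option A by $1,909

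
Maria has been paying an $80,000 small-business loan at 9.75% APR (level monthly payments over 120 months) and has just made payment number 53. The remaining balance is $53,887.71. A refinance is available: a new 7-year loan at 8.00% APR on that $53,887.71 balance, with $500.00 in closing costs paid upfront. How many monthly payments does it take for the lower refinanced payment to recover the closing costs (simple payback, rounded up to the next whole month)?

3 months

Current payment = 80,000 × 9.75%/12 / (1 − (1+0.0081250)^−120) = $1,046.16.
Refinanced payment = 53,887.71 × 0.0066667 / (1 − (1+0.0066667)^−84) = $839.91.
Monthly savings = $1,046.16 − $839.91 = $206.25.
Break-even = $500.00 / $206.25 = 2.42 → 3 months.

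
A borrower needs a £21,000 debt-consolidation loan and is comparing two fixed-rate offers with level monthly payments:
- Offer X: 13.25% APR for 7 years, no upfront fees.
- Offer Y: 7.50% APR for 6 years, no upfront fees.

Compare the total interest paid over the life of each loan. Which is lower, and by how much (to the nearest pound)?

Offer X: monthly rate = 13.25%/12 = 0.0110417; payment = 21,000 × 0.0110417 / (1 − (1+0.0110417)^−84) = £384.89.
Total interest on Offer X = 84 × £384.89 − £21,000 = £11,330.76.
Offer Y: monthly rate = 7.5%/12 = 0.0062500; payment = 21,000 × 0.0062500 / (1 − (1+0.0062500)^−72) = £363.09.
Total interest on Offer Y = 72 × £363.09 − £21,000 = £5,142.48.
Offer Y is lower by £6,188.28.

Offer Y by £6,188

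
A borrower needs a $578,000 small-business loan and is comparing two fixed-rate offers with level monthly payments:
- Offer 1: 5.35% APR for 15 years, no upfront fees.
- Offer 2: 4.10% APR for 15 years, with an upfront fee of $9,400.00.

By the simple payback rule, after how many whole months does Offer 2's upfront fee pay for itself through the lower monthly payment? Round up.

Offer 1: at 5.35% the monthly rate is 0.0044583, so the payment is 578,000 × 0.0044583 / (1 − 1.0044583^−180) = $4,676.86.
Offer 2: monthly rate = 4.1%/12 = 0.0034167; payment = 578,000 × 0.0034167 / (1 − (1+0.0034167)^−180) = $4,304.42.
Monthly savings = $4,676.86 − $4,304.42 = $372.44.
Break-even = $9,400.00 / $372.44 = 25.24 → 26 months.

26 months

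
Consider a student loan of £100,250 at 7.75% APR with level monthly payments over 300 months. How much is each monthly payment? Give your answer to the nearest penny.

£757.22

At 7.75% the monthly rate is 0.0064583, so the payment is 100,250 × 0.0064583 / (1 − 1.0064583^−300) = £757.22.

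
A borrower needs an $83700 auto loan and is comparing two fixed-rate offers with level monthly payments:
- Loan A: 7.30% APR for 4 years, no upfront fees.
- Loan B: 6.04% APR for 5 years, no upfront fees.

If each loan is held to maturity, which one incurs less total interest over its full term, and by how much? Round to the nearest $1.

Loan A: monthly rate = 7.3%/12 = 0.0060833; payment = 83,700 × 0.0060833 / (1 − (1+0.0060833)^−48) = $2,015.97.
Total interest on Loan A = 48 × $2,015.97 − $83,700 = $13,066.56.
Loan B: at 6.04% the monthly rate is 0.0050333, so the payment is 83,700 × 0.0050333 / (1 − 1.0050333^−60) = $1,619.71.
Total interest on Loan B = 60 × $1,619.71 − $83,700 = $13,482.60.
Loan A is lower by $416.04.

Loan A by $416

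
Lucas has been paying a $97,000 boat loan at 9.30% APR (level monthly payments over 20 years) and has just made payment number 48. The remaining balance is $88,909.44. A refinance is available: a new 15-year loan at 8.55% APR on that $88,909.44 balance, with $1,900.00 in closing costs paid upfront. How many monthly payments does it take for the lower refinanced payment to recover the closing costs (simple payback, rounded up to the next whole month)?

Current payment = 97,000 × 9.3%/12 / (1 − (1+0.0077500)^−240) = $891.54.
Refinanced payment = 88,909.44 × 0.0071250 / (1 − (1+0.0071250)^−180) = $878.13.
Monthly savings = $891.54 − $878.13 = $13.41.
Break-even = $1,900.00 / $13.41 = 141.69 → 142 months.

142 months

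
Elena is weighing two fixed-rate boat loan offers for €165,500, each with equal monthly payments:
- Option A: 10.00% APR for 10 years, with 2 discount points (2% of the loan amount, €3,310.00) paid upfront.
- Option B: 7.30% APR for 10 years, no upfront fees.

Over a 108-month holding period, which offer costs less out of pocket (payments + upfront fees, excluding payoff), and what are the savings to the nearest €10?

Option B by €29,210

Option A: at 10.00% the monthly rate is 0.0083333, so the payment is 165,500 × 0.0083333 / (1 − 1.0083333^−120) = €2,187.09.
Option B: monthly rate = 7.3%/12 = 0.0060833; payment = 165,500 × 0.0060833 / (1 − (1+0.0060833)^−120) = €1,947.28.
Over 108 months: Option A costs 108 × €2,187.09 + €3,310.00 = €239,515.72; Option B costs 108 × €1,947.28 = €210,306.24.
Option B is cheaper by €239,515.72 − €210,306.24 = €29,209.48.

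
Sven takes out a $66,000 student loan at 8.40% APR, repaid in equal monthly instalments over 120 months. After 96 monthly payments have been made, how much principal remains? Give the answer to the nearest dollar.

With monthly rate i = 8.4%/12 = 0.0070000, the balance after k of n payments is P · [(1+i)^n − (1+i)^k] / [(1+i)^n − 1].
(1+0.0070000)^120 = 2.30959838 and (1+0.0070000)^96 = 1.95357088, so the balance is 66,000 × (2.30959838 − 1.95357088) / (2.30959838 − 1) = $17,942.76.

$17,943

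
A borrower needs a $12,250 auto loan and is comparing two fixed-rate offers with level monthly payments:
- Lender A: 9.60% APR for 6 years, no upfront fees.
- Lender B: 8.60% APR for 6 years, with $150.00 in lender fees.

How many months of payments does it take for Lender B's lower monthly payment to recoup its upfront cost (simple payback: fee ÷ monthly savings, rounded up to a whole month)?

Lender A: monthly rate = 9.6%/12 = 0.0080000; payment = 12,250 × 0.0080000 / (1 − (1+0.0080000)^−72) = $224.48.
Lender B: at 8.60% the monthly rate is 0.0071667, so the payment is 12,250 × 0.0071667 / (1 − 1.0071667^−72) = $218.39.
Monthly savings = $224.48 − $218.39 = $6.09.
Break-even = $150.00 / $6.09 = 24.63 → 25 months.

25 months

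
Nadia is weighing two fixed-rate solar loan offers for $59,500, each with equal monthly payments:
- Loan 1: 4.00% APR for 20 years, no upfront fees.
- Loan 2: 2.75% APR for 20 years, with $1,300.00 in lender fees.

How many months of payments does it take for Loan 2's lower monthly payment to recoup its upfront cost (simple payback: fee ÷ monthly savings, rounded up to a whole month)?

35 months

Loan 1: monthly rate = 4%/12 = 0.0033333; payment = 59,500 × 0.0033333 / (1 − (1+0.0033333)^−240) = $360.56.
Loan 2: at 2.75% the monthly rate is 0.0022917, so the payment is 59,500 × 0.0022917 / (1 − 1.0022917^−240) = $322.59.
Monthly savings = $360.56 − $322.59 = $37.97.
Break-even = $1,300.00 / $37.97 = 34.24 → 35 months.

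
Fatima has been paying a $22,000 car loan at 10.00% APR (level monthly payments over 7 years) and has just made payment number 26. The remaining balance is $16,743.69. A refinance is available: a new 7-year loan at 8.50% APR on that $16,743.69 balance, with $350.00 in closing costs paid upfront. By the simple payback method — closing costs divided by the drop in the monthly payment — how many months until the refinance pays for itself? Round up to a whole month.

Current payment = 22,000 × 10%/12 / (1 − (1+0.0083333)^−84) = $365.23.
Refinanced payment = 16,743.69 × 0.0070833 / (1 − (1+0.0070833)^−84) = $265.16.
Monthly savings = $365.23 − $265.16 = $100.07.
Break-even = $350.00 / $100.07 = 3.50 → 4 months.

4 months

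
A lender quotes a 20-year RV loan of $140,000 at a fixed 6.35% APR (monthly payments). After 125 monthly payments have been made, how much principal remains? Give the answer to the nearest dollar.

With monthly rate i = 6.35%/12 = 0.0052917, the balance after k of n payments is P · [(1+i)^n − (1+i)^k] / [(1+i)^n − 1].
(1+0.0052917)^240 = 3.54894934 and (1+0.0052917)^125 = 1.93423979, so the balance is 140,000 × (3.54894934 − 1.93423979) / (3.54894934 − 1) = $88,687.26.

$88,687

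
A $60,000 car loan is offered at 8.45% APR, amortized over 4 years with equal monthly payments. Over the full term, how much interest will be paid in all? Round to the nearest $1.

Monthly rate = 8.45%/12 = 0.0070417; payment = 60,000 × 0.0070417 / (1 − (1+0.0070417)^−48) = $1,477.48.
Total paid = 48 × $1,477.48 = $70,919.04; interest = $70,919.04 − $60,000 = $10,919.04.

$10,919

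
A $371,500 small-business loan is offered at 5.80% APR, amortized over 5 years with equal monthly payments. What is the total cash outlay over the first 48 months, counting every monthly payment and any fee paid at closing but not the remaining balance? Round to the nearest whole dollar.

Monthly rate = 5.8%/12 = 0.0048333; payment = 371,500 × 0.0048333 / (1 − (1+0.0048333)^−60) = $7,147.64.
Total outlay = 48 × $7,147.64 = $343,086.72.

$343,087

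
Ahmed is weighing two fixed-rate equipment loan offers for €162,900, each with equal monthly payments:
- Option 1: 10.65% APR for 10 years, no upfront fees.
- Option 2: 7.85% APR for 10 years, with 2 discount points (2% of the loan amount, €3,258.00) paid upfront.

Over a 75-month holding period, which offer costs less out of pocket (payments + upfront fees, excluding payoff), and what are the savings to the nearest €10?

Option 1: at 10.65% the monthly rate is 0.0088750, so the payment is 162,900 × 0.0088750 / (1 − 1.0088750^−120) = €2,211.80.
Option 2: at 7.85% the monthly rate is 0.0065417, so the payment is 162,900 × 0.0065417 / (1 − 1.0065417^−120) = €1,963.54.
Over 75 months: Option 1 costs 75 × €2,211.80 = €165,885.00; Option 2 costs 75 × €1,963.54 + €3,258.00 = €150,523.50.
Option 2 is cheaper by €165,885.00 − €150,523.50 = €15,361.50.

Option 2 by €15,360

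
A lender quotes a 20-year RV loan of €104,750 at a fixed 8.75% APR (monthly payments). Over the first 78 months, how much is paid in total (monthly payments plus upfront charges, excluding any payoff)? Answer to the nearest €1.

At 8.75% the monthly rate is 0.0072917, so the payment is 104,750 × 0.0072917 / (1 − 1.0072917^−240) = €925.69.
Total outlay = 78 × €925.69 = €72,203.82.

€72,204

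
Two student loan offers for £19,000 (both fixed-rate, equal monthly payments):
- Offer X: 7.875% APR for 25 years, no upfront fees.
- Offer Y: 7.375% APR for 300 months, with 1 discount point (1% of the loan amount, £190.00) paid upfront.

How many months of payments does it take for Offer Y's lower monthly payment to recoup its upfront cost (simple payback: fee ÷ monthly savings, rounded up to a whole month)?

31 months

Offer X: at 7.875% the monthly rate is 0.0065625, so the payment is 19,000 × 0.0065625 / (1 − 1.0065625^−300) = £145.08.
Offer Y: at 7.375% the monthly rate is 0.0061458, so the payment is 19,000 × 0.0061458 / (1 − 1.0061458^−300) = £138.87.
Monthly savings = £145.08 − £138.87 = £6.21.
Break-even = £190.00 / £6.21 = 30.60 → 31 months.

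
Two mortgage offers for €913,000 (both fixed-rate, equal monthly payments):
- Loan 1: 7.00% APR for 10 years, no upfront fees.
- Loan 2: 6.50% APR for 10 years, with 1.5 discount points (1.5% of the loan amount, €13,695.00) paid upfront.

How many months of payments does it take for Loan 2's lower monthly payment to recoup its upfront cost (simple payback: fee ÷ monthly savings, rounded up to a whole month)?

Loan 1: monthly rate = 7%/12 = 0.0058333; payment = 913,000 × 0.0058333 / (1 − (1+0.0058333)^−120) = €10,600.70.
Loan 2: monthly rate = 6.5%/12 = 0.0054167; payment = 913,000 × 0.0054167 / (1 − (1+0.0054167)^−120) = €10,366.93.
Monthly savings = €10,600.70 − €10,366.93 = €233.77.
Break-even = €13,695.00 / €233.77 = 58.58 → 59 months.

59 months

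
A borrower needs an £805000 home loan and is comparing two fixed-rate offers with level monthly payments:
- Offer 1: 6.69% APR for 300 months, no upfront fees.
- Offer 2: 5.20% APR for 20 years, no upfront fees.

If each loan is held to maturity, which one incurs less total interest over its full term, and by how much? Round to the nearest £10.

Offer 2 by £362,940

Offer 1: at 6.69% the monthly rate is 0.0055750, so the payment is 805,000 × 0.0055750 / (1 − 1.0055750^−300) = £5,531.38.
Total interest on Offer 1 = 300 × £5,531.38 − £805,000 = £854,414.00.
Offer 2: monthly rate = 5.2%/12 = 0.0043333; payment = 805,000 × 0.0043333 / (1 − (1+0.0043333)^−240) = £5,401.99.
Total interest on Offer 2 = 240 × £5,401.99 − £805,000 = £491,477.60.
Offer 2 is lower by £362,936.40.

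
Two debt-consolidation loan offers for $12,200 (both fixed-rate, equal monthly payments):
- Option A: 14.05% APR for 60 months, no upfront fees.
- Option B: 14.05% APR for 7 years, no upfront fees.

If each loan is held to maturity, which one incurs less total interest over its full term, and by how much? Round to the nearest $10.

Option A by $2,180

Option A: monthly rate = 14.05%/12 = 0.0117083; payment = 12,200 × 0.0117083 / (1 − (1+0.0117083)^−60) = $284.19.
Total interest on Option A = 60 × $284.19 − $12,200 = $4,851.40.
Option B: monthly rate = 14.05%/12 = 0.0117083; payment = 12,200 × 0.0117083 / (1 − (1+0.0117083)^−84) = $228.97.
Total interest on Option B = 84 × $228.97 − $12,200 = $7,033.48.
Option A is lower by $2,182.08.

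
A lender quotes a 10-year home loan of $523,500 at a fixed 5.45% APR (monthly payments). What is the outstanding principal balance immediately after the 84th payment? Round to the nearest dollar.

With monthly rate i = 5.45%/12 = 0.0045417, the balance after k of n payments is P · [(1+i)^n − (1+i)^k] / [(1+i)^n − 1].
(1+0.0045417)^120 = 1.72248175 and (1+0.0045417)^84 = 1.46321532, so the balance is 523,500 × (1.72248175 − 1.46321532) / (1.72248175 − 1) = $187,860.77.

$187,861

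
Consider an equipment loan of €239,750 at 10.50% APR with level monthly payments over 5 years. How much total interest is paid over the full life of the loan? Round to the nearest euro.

At 10.50% the monthly rate is 0.0087500, so the payment is 239,750 × 0.0087500 / (1 − 1.0087500^−60) = €5,153.16.
Total paid = 60 × €5,153.16 = €309,189.60; interest = €309,189.60 − €239,750 = €69,439.60.

€69,440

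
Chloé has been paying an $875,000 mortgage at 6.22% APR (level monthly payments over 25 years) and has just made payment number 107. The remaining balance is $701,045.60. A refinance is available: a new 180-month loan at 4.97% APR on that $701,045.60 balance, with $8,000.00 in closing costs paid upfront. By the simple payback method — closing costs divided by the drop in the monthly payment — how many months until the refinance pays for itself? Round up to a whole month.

36 months

Current payment = 875,000 × 6.22%/12 / (1 − (1+0.0051833)^−300) = $5,755.89.
Refinanced payment = 701,045.60 × 0.0041417 / (1 − (1+0.0041417)^−180) = $5,532.87.
Monthly savings = $5,755.89 − $5,532.87 = $223.02.
Break-even = $8,000.00 / $223.02 = 35.87 → 36 months.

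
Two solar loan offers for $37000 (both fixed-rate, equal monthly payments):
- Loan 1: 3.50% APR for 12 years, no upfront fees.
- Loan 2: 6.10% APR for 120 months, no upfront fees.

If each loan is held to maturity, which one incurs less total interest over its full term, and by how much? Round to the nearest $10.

Loan 1 by $4,150

Loan 1: at 3.50% the monthly rate is 0.0029167, so the payment is 37,000 × 0.0029167 / (1 − 1.0029167^−144) = $315.04.
Total interest on Loan 1 = 144 × $315.04 − $37,000 = $8,365.76.
Loan 2: monthly rate = 6.1%/12 = 0.0050833; payment = 37,000 × 0.0050833 / (1 − (1+0.0050833)^−120) = $412.64.
Total interest on Loan 2 = 120 × $412.64 − $37,000 = $12,516.80.
Loan 1 is lower by $4,151.04.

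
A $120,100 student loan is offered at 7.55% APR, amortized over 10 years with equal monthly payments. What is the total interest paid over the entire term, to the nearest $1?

At 7.55% the monthly rate is 0.0062917, so the payment is 120,100 × 0.0062917 / (1 − 1.0062917^−120) = $1,428.74.
Total paid = 120 × $1,428.74 = $171,448.80; interest = $171,448.80 − $120,100 = $51,348.80.

$51,349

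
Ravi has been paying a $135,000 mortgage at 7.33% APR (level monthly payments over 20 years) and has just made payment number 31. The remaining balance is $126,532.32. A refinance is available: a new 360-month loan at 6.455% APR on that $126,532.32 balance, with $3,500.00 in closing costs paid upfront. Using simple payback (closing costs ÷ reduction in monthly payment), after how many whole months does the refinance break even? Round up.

13 months

Current payment = 135,000 × 7.33%/12 / (1 − (1+0.0061083)^−240) = $1,073.56.
Refinanced payment = 126,532.32 × 0.0053792 / (1 − (1+0.0053792)^−360) = $796.03.
Monthly savings = $1,073.56 − $796.03 = $277.53.
Break-even = $3,500.00 / $277.53 = 12.61 → 13 months.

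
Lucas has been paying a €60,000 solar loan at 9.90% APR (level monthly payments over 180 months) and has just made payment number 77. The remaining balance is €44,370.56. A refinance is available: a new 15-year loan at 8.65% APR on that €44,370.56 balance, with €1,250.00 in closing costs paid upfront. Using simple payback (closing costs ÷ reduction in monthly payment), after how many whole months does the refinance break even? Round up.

Current payment = 60,000 × 9.9%/12 / (1 − (1+0.0082500)^−180) = €641.10.
Refinanced payment = 44,370.56 × 0.0072083 / (1 − (1+0.0072083)^−180) = €440.84.
Monthly savings = €641.10 − €440.84 = €200.26.
Break-even = €1,250.00 / €200.26 = 6.24 → 7 months.

7 months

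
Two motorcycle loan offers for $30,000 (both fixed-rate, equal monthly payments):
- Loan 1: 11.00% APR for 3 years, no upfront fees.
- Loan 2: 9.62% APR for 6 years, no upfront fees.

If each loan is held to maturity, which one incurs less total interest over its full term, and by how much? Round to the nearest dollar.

Loan 1: at 11.00% the monthly rate is 0.0091667, so the payment is 30,000 × 0.0091667 / (1 − 1.0091667^−36) = $982.16.
Total interest on Loan 1 = 36 × $982.16 − $30,000 = $5,357.76.
Loan 2: at 9.62% the monthly rate is 0.0080167, so the payment is 30,000 × 0.0080167 / (1 − 1.0080167^−72) = $550.04.
Total interest on Loan 2 = 72 × $550.04 − $30,000 = $9,602.88.
Loan 1 is lower by $4,245.12.

Loan 1 by $4,245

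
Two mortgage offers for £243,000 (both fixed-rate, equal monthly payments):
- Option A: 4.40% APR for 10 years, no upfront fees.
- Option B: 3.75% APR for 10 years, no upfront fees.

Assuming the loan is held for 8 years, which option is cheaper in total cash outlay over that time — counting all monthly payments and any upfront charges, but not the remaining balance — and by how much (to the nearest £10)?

Option A: monthly rate = 4.4%/12 = 0.0036667; payment = 243,000 × 0.0036667 / (1 − (1+0.0036667)^−120) = £2,506.72.
Option B: monthly rate = 3.75%/12 = 0.0031250; payment = 243,000 × 0.0031250 / (1 − (1+0.0031250)^−120) = £2,431.49.
Over 96 months: Option A costs 96 × £2,506.72 = £240,645.12; Option B costs 96 × £2,431.49 = £233,423.04.
Option B is cheaper by £240,645.12 − £233,423.04 = £7,222.08.

Option B by £7,220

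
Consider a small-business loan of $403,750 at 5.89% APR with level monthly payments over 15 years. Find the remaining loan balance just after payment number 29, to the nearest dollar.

With monthly rate i = 5.89%/12 = 0.0049083, the balance after k of n payments is P · [(1+i)^n − (1+i)^k] / [(1+i)^n − 1].
(1+0.0049083)^180 = 2.41412961 and (1+0.0049083)^29 = 1.15256913, so the balance is 403,750 × (2.41412961 − 1.15256913) / (2.41412961 − 1) = $360,189.79.

$360,190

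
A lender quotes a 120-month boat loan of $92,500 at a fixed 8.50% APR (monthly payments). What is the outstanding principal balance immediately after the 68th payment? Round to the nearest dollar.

$49,741

With monthly rate i = 8.5%/12 = 0.0070833, the balance after k of n payments is P · [(1+i)^n − (1+i)^k] / [(1+i)^n − 1].
(1+0.0070833)^120 = 2.33264712 and (1+0.0070833)^68 = 1.61602394, so the balance is 92,500 × (2.33264712 − 1.61602394) / (2.33264712 − 1) = $49,741.33.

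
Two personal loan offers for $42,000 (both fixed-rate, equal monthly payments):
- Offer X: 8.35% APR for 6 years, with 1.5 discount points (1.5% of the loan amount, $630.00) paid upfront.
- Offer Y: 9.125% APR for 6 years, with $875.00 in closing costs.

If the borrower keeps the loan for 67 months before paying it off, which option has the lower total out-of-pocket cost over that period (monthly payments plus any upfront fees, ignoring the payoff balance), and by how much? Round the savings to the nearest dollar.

Offer X by $1,323

Offer X: monthly rate = 8.35%/12 = 0.0069583; payment = 42,000 × 0.0069583 / (1 − (1+0.0069583)^−72) = $743.59.
Offer Y: at 9.125% the monthly rate is 0.0076042, so the payment is 42,000 × 0.0076042 / (1 − 1.0076042^−72) = $759.68.
Over 67 months: Offer X costs 67 × $743.59 + $630.00 = $50,450.53; Offer Y costs 67 × $759.68 + $875.00 = $51,773.56.
Offer X is cheaper by $51,773.56 − $50,450.53 = $1,323.03.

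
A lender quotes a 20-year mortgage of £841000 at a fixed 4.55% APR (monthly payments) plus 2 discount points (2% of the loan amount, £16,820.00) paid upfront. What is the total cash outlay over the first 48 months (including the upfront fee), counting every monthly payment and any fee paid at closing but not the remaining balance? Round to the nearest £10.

Monthly rate = 4.55%/12 = 0.0037917; payment = 841,000 × 0.0037917 / (1 − (1+0.0037917)^−240) = £5,343.31.
Total outlay = 48 × £5,343.31 + £16,820.00 = £273,298.88.

£273,300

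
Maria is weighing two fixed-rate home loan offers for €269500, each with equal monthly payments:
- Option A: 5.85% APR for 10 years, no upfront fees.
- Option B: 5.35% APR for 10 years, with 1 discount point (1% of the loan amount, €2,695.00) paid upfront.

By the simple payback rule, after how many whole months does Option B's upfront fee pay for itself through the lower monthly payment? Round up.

Option A: monthly rate = 5.85%/12 = 0.0048750; payment = 269,500 × 0.0048750 / (1 − (1+0.0048750)^−120) = €2,971.74.
Option B: monthly rate = 5.35%/12 = 0.0044583; payment = 269,500 × 0.0044583 / (1 − (1+0.0044583)^−120) = €2,904.79.
Monthly savings = €2,971.74 − €2,904.79 = €66.95.
Break-even = €2,695.00 / €66.95 = 40.25 → 41 months.

41 months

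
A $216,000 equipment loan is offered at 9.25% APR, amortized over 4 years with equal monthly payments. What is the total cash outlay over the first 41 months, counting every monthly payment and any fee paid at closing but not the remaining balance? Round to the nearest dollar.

$221,435

Monthly rate = 9.25%/12 = 0.0077083; payment = 216,000 × 0.0077083 / (1 − (1+0.0077083)^−48) = $5,400.85.
Total outlay = 41 × $5,400.85 = $221,434.85.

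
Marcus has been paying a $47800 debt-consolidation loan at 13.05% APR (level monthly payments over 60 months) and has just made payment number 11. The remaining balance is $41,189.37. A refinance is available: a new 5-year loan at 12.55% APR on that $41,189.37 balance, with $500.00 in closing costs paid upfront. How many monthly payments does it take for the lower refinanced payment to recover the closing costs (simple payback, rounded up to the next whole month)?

Current payment = 47,800 × 13.05%/12 / (1 − (1+0.0108750)^−60) = $1,088.82.
Refinanced payment = 41,189.37 × 0.0104583 / (1 − (1+0.0104583)^−60) = $927.72.
Monthly savings = $1,088.82 − $927.72 = $161.10.
Break-even = $500.00 / $161.10 = 3.10 → 4 months.

4 months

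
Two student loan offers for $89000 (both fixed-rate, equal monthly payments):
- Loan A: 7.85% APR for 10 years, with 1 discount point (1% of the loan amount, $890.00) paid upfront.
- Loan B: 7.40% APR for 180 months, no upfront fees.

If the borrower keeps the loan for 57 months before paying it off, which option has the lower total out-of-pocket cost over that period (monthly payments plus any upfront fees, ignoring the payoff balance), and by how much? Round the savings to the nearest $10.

Loan B by $15,300

Loan A: monthly rate = 7.85%/12 = 0.0065417; payment = 89,000 × 0.0065417 / (1 − (1+0.0065417)^−120) = $1,072.77.
Loan B: at 7.40% the monthly rate is 0.0061667, so the payment is 89,000 × 0.0061667 / (1 − 1.0061667^−180) = $819.99.
Over 57 months: Loan A costs 57 × $1,072.77 + $890.00 = $62,037.89; Loan B costs 57 × $819.99 = $46,739.43.
Loan B is cheaper by $62,037.89 − $46,739.43 = $15,298.46.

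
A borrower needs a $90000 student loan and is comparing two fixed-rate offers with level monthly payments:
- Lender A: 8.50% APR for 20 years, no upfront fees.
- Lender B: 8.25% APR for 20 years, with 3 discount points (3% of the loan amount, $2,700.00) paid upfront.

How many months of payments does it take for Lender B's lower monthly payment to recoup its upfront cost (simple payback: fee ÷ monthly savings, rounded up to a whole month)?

Lender A: at 8.50% the monthly rate is 0.0070833, so the payment is 90,000 × 0.0070833 / (1 − 1.0070833^−240) = $781.04.
Lender B: at 8.25% the monthly rate is 0.0068750, so the payment is 90,000 × 0.0068750 / (1 − 1.0068750^−240) = $766.86.
Monthly savings = $781.04 − $766.86 = $14.18.
Break-even = $2,700.00 / $14.18 = 190.41 → 191 months.

191 months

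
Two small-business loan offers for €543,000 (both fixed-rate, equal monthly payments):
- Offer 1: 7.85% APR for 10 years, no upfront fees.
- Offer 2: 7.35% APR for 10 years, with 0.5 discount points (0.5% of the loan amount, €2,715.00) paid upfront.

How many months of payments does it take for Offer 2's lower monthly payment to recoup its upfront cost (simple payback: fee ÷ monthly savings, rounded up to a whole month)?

20 months

Offer 1: at 7.85% the monthly rate is 0.0065417, so the payment is 543,000 × 0.0065417 / (1 − 1.0065417^−120) = €6,545.13.
Offer 2: monthly rate = 7.35%/12 = 0.0061250; payment = 543,000 × 0.0061250 / (1 − (1+0.0061250)^−120) = €6,403.08.
Monthly savings = €6,545.13 − €6,403.08 = €142.05.
Break-even = €2,715.00 / €142.05 = 19.11 → 20 months.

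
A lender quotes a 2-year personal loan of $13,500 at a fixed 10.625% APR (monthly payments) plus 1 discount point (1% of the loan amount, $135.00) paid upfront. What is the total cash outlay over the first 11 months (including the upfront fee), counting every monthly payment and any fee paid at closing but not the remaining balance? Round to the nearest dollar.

Monthly rate = 10.625%/12 = 0.0088542; payment = 13,500 × 0.0088542 / (1 − (1+0.0088542)^−24) = $626.86.
Total outlay = 11 × $626.86 + $135.00 = $7,030.46.

$7,030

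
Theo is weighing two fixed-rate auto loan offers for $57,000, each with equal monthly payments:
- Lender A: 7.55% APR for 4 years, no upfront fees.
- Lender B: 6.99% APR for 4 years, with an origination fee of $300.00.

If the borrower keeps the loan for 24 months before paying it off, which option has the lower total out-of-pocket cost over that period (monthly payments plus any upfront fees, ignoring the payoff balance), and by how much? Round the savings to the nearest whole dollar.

Lender B by $57

Lender A: at 7.55% the monthly rate is 0.0062917, so the payment is 57,000 × 0.0062917 / (1 − 1.0062917^−48) = $1,379.53.
Lender B: monthly rate = 6.99%/12 = 0.0058250; payment = 57,000 × 0.0058250 / (1 − (1+0.0058250)^−48) = $1,364.67.
Over 24 months: Lender A costs 24 × $1,379.53 = $33,108.72; Lender B costs 24 × $1,364.67 + $300.00 = $33,052.08.
Lender B is cheaper by $33,108.72 − $33,052.08 = $56.64.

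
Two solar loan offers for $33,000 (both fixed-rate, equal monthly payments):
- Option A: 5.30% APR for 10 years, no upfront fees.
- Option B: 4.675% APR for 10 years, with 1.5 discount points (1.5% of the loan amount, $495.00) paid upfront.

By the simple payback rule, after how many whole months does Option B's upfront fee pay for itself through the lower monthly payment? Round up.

Option A: monthly rate = 5.3%/12 = 0.0044167; payment = 33,000 × 0.0044167 / (1 − (1+0.0044167)^−120) = $354.88.
Option B: monthly rate = 4.675%/12 = 0.0038958; payment = 33,000 × 0.0038958 / (1 − (1+0.0038958)^−120) = $344.80.
Monthly savings = $354.88 − $344.80 = $10.08.
Break-even = $495.00 / $10.08 = 49.11 → 50 months.

50 months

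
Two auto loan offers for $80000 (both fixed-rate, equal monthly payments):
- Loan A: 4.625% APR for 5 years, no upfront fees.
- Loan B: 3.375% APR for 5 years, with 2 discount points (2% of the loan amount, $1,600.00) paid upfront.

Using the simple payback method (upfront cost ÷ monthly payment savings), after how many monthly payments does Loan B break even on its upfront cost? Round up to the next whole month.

Loan A: monthly rate = 4.625%/12 = 0.0038542; payment = 80,000 × 0.0038542 / (1 − (1+0.0038542)^−60) = $1,495.99.
Loan B: monthly rate = 3.375%/12 = 0.0028125; payment = 80,000 × 0.0028125 / (1 − (1+0.0028125)^−60) = $1,450.87.
Monthly savings = $1,495.99 − $1,450.87 = $45.12.
Break-even = $1,600.00 / $45.12 = 35.46 → 36 months.

36 months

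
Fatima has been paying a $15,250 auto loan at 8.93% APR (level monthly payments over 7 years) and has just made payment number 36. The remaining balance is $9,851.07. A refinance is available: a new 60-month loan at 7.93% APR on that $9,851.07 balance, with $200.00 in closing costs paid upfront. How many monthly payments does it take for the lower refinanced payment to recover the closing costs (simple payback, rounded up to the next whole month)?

Current payment = 15,250 × 8.93%/12 / (1 − (1+0.0074417)^−84) = $244.82.
Refinanced payment = 9,851.07 × 0.0066083 / (1 − (1+0.0066083)^−60) = $199.41.
Monthly savings = $244.82 − $199.41 = $45.41.
Break-even = $200.00 / $45.41 = 4.40 → 5 months.

5 months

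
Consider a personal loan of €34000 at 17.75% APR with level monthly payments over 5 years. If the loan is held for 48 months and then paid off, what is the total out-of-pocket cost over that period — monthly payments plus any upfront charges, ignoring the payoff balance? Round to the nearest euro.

€41,220

Monthly rate = 17.75%/12 = 0.0147917; payment = 34,000 × 0.0147917 / (1 − (1+0.0147917)^−60) = €858.76.
Total outlay = 48 × €858.76 = €41,220.48.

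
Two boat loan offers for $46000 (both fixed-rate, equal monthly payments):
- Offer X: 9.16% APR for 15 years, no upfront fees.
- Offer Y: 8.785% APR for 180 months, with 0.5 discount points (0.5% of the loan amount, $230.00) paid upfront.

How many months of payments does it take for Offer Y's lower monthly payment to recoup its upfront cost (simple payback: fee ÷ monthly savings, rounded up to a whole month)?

23 months

Offer X: monthly rate = 9.16%/12 = 0.0076333; payment = 46,000 × 0.0076333 / (1 − (1+0.0076333)^−180) = $470.95.
Offer Y: at 8.785% the monthly rate is 0.0073208, so the payment is 46,000 × 0.0073208 / (1 − 1.0073208^−180) = $460.70.
Monthly savings = $470.95 − $460.70 = $10.25.
Break-even = $230.00 / $10.25 = 22.44 → 23 months.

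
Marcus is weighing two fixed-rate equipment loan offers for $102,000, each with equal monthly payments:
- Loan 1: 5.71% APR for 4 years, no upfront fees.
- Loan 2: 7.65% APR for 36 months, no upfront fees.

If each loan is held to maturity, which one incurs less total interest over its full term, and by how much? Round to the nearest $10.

Loan 1: at 5.71% the monthly rate is 0.0047583, so the payment is 102,000 × 0.0047583 / (1 − 1.0047583^−48) = $2,381.93.
Total interest on Loan 1 = 48 × $2,381.93 − $102,000 = $12,332.64.
Loan 2: at 7.65% the monthly rate is 0.0063750, so the payment is 102,000 × 0.0063750 / (1 − 1.0063750^−36) = $3,179.87.
Total interest on Loan 2 = 36 × $3,179.87 − $102,000 = $12,475.32.
Loan 1 is lower by $142.68.

Loan 1 by $140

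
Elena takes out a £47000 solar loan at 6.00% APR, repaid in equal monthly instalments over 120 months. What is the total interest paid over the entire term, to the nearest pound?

Monthly rate = 6%/12 = 0.0050000; payment = 47,000 × 0.0050000 / (1 − (1+0.0050000)^−120) = £521.80.
Total paid = 120 × £521.80 = £62,616.00; interest = £62,616.00 − £47,000 = £15,616.00.

£15,616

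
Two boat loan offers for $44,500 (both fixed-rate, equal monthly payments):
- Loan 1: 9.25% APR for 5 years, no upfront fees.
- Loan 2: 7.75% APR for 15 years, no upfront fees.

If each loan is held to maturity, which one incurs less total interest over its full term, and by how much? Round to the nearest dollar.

Loan 1: monthly rate = 9.25%/12 = 0.0077083; payment = 44,500 × 0.0077083 / (1 − (1+0.0077083)^−60) = $929.16.
Total interest on Loan 1 = 60 × $929.16 − $44,500 = $11,249.60.
Loan 2: at 7.75% the monthly rate is 0.0064583, so the payment is 44,500 × 0.0064583 / (1 − 1.0064583^−180) = $418.87.
Total interest on Loan 2 = 180 × $418.87 − $44,500 = $30,896.60.
Loan 1 is lower by $19,647.00.

Loan 1 by $19,647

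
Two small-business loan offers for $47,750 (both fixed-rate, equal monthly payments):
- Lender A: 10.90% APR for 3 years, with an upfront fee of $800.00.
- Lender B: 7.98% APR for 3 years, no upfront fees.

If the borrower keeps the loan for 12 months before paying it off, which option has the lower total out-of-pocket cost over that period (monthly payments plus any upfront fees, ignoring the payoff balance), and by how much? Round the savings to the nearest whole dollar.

Lender B by $1,582

Lender A: monthly rate = 10.9%/12 = 0.0090833; payment = 47,750 × 0.0090833 / (1 − (1+0.0090833)^−36) = $1,561.01.
Lender B: at 7.98% the monthly rate is 0.0066500, so the payment is 47,750 × 0.0066500 / (1 − 1.0066500^−36) = $1,495.87.
Over 12 months: Lender A costs 12 × $1,561.01 + $800.00 = $19,532.12; Lender B costs 12 × $1,495.87 = $17,950.44.
Lender B is cheaper by $19,532.12 − $17,950.44 = $1,581.68.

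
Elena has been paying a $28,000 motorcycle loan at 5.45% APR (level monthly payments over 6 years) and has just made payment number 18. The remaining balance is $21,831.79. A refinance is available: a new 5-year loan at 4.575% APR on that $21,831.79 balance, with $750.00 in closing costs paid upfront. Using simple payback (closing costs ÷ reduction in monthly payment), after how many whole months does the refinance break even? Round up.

Current payment = 28,000 × 5.45%/12 / (1 − (1+0.0045417)^−72) = $456.81.
Refinanced payment = 21,831.79 × 0.0038125 / (1 − (1+0.0038125)^−60) = $407.76.
Monthly savings = $456.81 − $407.76 = $49.05.
Break-even = $750.00 / $49.05 = 15.29 → 16 months.

16 months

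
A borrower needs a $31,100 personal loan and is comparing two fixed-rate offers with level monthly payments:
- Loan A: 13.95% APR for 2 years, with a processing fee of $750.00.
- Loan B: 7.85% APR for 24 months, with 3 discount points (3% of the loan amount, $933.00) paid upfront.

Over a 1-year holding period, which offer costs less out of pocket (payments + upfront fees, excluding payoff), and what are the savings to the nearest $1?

Loan B by $873

Loan A: monthly rate = 13.95%/12 = 0.0116250; payment = 31,100 × 0.0116250 / (1 − (1+0.0116250)^−24) = $1,492.47.
Loan B: monthly rate = 7.85%/12 = 0.0065417; payment = 31,100 × 0.0065417 / (1 − (1+0.0065417)^−24) = $1,404.44.
Over 12 months: Loan A costs 12 × $1,492.47 + $750.00 = $18,659.64; Loan B costs 12 × $1,404.44 + $933.00 = $17,786.28.
Loan B is cheaper by $18,659.64 − $17,786.28 = $873.36.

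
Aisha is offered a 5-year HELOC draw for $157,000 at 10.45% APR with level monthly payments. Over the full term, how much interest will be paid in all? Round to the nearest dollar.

$45,239

At 10.45% the monthly rate is 0.0087083, so the payment is 157,000 × 0.0087083 / (1 − 1.0087083^−60) = $3,370.65.
Total paid = 60 × $3,370.65 = $202,239.00; interest = $202,239.00 − $157,000 = $45,239.00.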